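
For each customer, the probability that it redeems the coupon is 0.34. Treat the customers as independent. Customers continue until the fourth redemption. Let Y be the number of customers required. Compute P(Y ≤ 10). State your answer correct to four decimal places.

0.4589

Finishing within 10 customers ⇔ at least 4 successes in the first 10. With X ~ Binomial(10, 0.34), P(Y ≤ 10) = 1 − P(X ≤ 3).
  k=0: C(10,0)·0.34^0·0.66^10 = 0.015683
  k=1: C(10,1)·0.34^1·0.66^9 = 0.080793
  k=2: C(10,2)·0.34^2·0.66^8 = 0.187293
  k=3: C(10,3)·0.34^3·0.66^7 = 0.257292
1 − 0.541061 = 0.458939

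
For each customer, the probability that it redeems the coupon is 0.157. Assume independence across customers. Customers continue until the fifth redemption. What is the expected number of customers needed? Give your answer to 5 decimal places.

Y = total customers until the fifth success; negative binomial with r=5, p=0.157.
E[Y] = r / p = 5 / 0.157 = 31.8471338

31.84713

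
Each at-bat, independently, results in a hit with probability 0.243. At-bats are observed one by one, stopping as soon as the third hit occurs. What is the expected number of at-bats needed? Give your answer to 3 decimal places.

12.346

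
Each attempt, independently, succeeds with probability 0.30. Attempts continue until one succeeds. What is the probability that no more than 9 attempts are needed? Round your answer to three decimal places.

0.960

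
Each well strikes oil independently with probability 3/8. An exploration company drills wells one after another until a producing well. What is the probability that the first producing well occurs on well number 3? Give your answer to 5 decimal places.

Geometric (trials to first success), p = 0.375.
P(Y = 3) = (1−p)^2 · p = 0.39062 · 0.375 = 0.1464844

0.14648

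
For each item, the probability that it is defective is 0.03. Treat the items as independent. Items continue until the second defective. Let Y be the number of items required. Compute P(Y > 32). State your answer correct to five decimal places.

0.75073

Needing more than 32 items ⇔ fewer than 2 successes in the first 32. With X ~ Binomial(32, 0.03), P(Y > 32) = P(X ≤ 1).
  k=0: C(32,0)·0.03^0·0.97^32 = 0.3773076
  k=1: C(32,1)·0.03^1·0.97^31 = 0.3734178
P(X ≤ 1) = 0.7507253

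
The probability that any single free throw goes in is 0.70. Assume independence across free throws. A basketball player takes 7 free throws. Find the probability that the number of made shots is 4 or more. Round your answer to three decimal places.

0.874

X ~ Binomial(7, 0.70); P(X ≥ 4) = Σ C(7,k) p^k (1−p)^(7−k) over k:
  k=4: C(7,4)·0.70^4·0.30^3 = 0.22689
  k=5: C(7,5)·0.70^5·0.30^2 = 0.31765
  k=6: C(7,6)·0.70^6·0.30^1 = 0.24706
  k=7: C(7,7)·0.70^7·0.30^0 = 0.08235
Total = 0.87396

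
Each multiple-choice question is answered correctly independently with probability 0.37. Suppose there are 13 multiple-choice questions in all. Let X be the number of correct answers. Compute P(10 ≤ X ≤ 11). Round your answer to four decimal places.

0.0040

X ~ Binomial(13, 0.37); P(10 ≤ X ≤ 11) = Σ C(13,k) p^k (1−p)^(13−k) over k:
  k=10: C(13,10)·0.37^10·0.63^3 = 0.003439
  k=11: C(13,11)·0.37^11·0.63^2 = 0.000551
Total = 0.003990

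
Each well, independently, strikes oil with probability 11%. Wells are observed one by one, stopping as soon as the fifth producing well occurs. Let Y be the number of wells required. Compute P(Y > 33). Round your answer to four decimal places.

0.7052

Needing more than 33 wells ⇔ fewer than 5 successes in the first 33. With X ~ Binomial(33, 0.11), P(Y > 33) = P(X ≤ 4).
  k=0: C(33,0)·0.11^0·0.89^33 = 0.021373
  k=1: C(33,1)·0.11^1·0.89^32 = 0.087174
  k=2: C(33,2)·0.11^2·0.89^31 = 0.172389
  k=3: C(33,3)·0.11^3·0.89^30 = 0.220167
  k=4: C(33,4)·0.11^4·0.89^29 = 0.204088
P(X ≤ 4) = 0.705191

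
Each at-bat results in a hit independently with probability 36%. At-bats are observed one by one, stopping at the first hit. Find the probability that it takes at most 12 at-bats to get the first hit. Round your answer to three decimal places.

0.995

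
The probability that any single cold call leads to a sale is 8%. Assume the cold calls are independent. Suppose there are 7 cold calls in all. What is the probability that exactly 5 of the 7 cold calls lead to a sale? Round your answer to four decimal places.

0.0001

X ~ Binomial(n=7, p=0.08).
P(X=5) = C(7,5) · p^5 · (1−p)^2
= 21 · 3.2768e-06 · 0.8464 = 0.000058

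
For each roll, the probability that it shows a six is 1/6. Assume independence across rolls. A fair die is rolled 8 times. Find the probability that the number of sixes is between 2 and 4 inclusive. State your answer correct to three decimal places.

X ~ Binomial(8, 0.166667); P(2 ≤ X ≤ 4) = Σ C(8,k) p^k (1−p)^(8−k) over k:
  k=2: C(8,2)·0.166667^2·0.833333^6 = 0.26048
  k=3: C(8,3)·0.166667^3·0.833333^5 = 0.10419
  k=4: C(8,4)·0.166667^4·0.833333^4 = 0.02605
Total = 0.39071

0.391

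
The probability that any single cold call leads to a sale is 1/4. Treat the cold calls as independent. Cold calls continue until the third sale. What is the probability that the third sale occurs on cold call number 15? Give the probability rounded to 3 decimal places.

0.045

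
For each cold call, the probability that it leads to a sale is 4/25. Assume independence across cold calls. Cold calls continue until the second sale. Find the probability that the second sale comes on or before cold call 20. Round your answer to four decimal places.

0.8529

Finishing within 20 cold calls ⇔ at least 2 successes in the first 20. With X ~ Binomial(20, 0.16), P(Y ≤ 20) = 1 − P(X ≤ 1).
  k=0: C(20,0)·0.16^0·0.84^20 = 0.030590
  k=1: C(20,1)·0.16^1·0.84^19 = 0.116535
1 − 0.147125 = 0.852875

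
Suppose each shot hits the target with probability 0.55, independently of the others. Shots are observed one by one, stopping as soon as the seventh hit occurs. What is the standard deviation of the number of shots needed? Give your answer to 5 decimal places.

Y = total shots until the seventh success; negative binomial with r=7, p=0.55.
SD(Y) = √[r(1−p)/p²] = √(10.4132231) = 3.2269526

3.22695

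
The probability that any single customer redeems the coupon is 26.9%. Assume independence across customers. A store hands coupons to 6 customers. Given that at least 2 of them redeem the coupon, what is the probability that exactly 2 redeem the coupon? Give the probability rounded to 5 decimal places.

0.60708

X ~ Binomial(6, 0.269). Want P(X=2 | X≥2) = P(X=2) / P(X≥2).
P(X=2) = C(6,2)·0.269^2·0.731^4 = 0.3099312
P(X≥2) = 1 − 0.1525823 − 0.3368918 = 0.5105259
Ratio = 0.3099312 / 0.5105259 = 0.6070823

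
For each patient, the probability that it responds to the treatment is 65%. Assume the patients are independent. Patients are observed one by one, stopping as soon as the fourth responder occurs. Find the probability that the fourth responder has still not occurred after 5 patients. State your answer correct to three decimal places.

0.572

Needing more than 5 patients ⇔ fewer than 4 successes in the first 5. With X ~ Binomial(5, 0.65), P(Y > 5) = P(X ≤ 3).
  k=0: C(5,0)·0.65^0·0.35^5 = 0.00525
  k=1: C(5,1)·0.65^1·0.35^4 = 0.04877
  k=2: C(5,2)·0.65^2·0.35^3 = 0.18115
  k=3: C(5,3)·0.65^3·0.35^2 = 0.33642
P(X ≤ 3) = 0.57159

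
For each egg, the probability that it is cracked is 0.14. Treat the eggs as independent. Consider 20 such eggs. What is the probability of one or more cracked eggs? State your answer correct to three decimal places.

P(at least one) = 1 − P(none) = 1 − (1 − 0.14)^20
= 1 − 0.04897 = 0.95103

0.951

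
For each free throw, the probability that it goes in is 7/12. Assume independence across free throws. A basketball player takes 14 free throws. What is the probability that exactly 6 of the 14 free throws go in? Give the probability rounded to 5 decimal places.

0.10749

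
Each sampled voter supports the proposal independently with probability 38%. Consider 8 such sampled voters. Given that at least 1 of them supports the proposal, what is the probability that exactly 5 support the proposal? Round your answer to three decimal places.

0.108

X ~ Binomial(8, 0.38). Want P(X=5 | X≥1) = P(X=5) / P(X≥1).
P(X=5) = C(8,5)·0.38^5·0.62^3 = 0.10575
P(X≥1) = 1 − 0.02183 = 0.97817
Ratio = 0.10575 / 0.97817 = 0.10811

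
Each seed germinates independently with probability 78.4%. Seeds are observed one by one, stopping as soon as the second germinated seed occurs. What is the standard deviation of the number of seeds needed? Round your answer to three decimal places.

Y = total seeds until the second success; negative binomial with r=2, p=0.784.
SD(Y) = √[r(1−p)/p²] = √(0.70283) = 0.83835

0.838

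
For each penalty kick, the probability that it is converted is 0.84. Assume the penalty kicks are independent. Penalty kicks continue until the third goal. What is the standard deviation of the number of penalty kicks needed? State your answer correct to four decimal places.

Y = total penalty kicks until the third success; negative binomial with r=3, p=0.84.
SD(Y) = √[r(1−p)/p²] = √(0.680272) = 0.824786

0.8248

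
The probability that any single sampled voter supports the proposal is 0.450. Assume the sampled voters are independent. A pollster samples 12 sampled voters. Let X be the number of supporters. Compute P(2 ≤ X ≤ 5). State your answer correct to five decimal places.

0.51864

X ~ Binomial(12, 0.45); P(2 ≤ X ≤ 5) = Σ C(12,k) p^k (1−p)^(12−k) over k:
  k=2: C(12,2)·0.45^2·0.55^10 = 0.0338529
  k=3: C(12,3)·0.45^3·0.55^9 = 0.0923261
  k=4: C(12,4)·0.45^4·0.55^8 = 0.1699639
  k=5: C(12,5)·0.45^5·0.55^7 = 0.2224982
Total = 0.5186412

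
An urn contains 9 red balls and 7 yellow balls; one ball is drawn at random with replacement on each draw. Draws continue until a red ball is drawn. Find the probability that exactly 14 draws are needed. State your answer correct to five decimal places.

Geometric (trials to first success), p = 0.5625.
P(Y = 14) = (1−p)^13 · p = 2.1514e-05 · 0.5625 = 0.0000121

0.00001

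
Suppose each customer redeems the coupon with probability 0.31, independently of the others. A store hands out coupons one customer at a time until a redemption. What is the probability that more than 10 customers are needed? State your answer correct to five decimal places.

0.02446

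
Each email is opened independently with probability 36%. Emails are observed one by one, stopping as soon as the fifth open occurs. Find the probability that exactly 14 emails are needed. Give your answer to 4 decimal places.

Y = trial on which the fifth success occurs; negative binomial, r=5, p=0.36.
P(Y=14) = C(13,4) · p^5 · (1−p)^9
= 715 · 0.0060466 · 0.018014 = 0.077882

0.0779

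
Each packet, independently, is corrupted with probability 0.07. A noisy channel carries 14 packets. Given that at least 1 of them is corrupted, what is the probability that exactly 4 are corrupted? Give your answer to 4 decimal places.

0.0182

X ~ Binomial(14, 0.07). Want P(X=4 | X≥1) = P(X=4) / P(X≥1).
P(X=4) = C(14,4)·0.07^4·0.93^10 = 0.011632
P(X≥1) = 1 − 0.362044 = 0.637956
Ratio = 0.011632 / 0.637956 = 0.018233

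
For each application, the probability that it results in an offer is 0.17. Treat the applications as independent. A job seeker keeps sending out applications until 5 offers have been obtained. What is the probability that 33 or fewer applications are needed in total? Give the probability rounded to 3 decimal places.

Finishing within 33 applications ⇔ at least 5 successes in the first 33. With X ~ Binomial(33, 0.17), P(Y ≤ 33) = 1 − P(X ≤ 4).
  k=0: C(33,0)·0.17^0·0.83^33 = 0.00214
  k=1: C(33,1)·0.17^1·0.83^32 = 0.01444
  k=2: C(33,2)·0.17^2·0.83^31 = 0.04731
  k=3: C(33,3)·0.17^3·0.83^30 = 0.10013
  k=4: C(33,4)·0.17^4·0.83^29 = 0.15381
1 − 0.31783 = 0.68217

0.682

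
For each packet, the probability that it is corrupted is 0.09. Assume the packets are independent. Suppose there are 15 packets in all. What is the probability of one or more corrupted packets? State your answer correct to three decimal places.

P(at least one) = 1 − P(none) = 1 − (1 − 0.09)^15
= 1 − 0.24301 = 0.75699

0.757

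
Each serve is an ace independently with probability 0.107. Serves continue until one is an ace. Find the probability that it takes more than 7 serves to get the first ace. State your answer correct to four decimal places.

Y = number of serves to the first success; geometric, p = 0.107.
P(Y > 7) = P(first 7 all fail) = (1−p)^7 = 0.452856

0.4529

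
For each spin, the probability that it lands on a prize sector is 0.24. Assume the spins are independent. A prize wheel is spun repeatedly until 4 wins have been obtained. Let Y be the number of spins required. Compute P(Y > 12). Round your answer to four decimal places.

0.6795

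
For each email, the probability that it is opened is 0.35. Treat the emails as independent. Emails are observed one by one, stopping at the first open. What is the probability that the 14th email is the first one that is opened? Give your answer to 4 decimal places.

Geometric (trials to first success), p = 0.35.
P(Y = 14) = (1−p)^13 · p = 0.0036972 · 0.35 = 0.001294

0.0013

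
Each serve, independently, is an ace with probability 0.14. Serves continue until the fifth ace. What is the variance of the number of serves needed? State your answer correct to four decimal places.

219.3878

Y = total serves until the fifth success; negative binomial with r=5, p=0.14.
Var(Y) = r(1−p)/p² = 5·0.86 / 0.14² = 219.387755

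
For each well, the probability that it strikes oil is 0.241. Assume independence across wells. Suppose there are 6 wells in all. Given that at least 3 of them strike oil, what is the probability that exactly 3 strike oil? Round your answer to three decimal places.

0.787

X ~ Binomial(6, 0.241). Want P(X=3 | X≥3) = P(X=3) / P(X≥3).
P(X=3) = C(6,3)·0.241^3·0.759^3 = 0.12241
P(X≥3) = 1 − 0.19118 − 0.36423 − 0.28913 = 0.15546
Ratio = 0.12241 / 0.15546 = 0.78741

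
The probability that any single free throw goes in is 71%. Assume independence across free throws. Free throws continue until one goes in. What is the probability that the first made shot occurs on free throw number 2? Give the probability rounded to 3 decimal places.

Geometric (trials to first success), p = 0.71.
P(Y = 2) = (1−p)^1 · p = 0.29 · 0.71 = 0.20590

0.206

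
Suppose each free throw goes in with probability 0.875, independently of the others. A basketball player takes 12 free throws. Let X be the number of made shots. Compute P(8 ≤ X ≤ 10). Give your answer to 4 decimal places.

X ~ Binomial(12, 0.875); P(8 ≤ X ≤ 10) = Σ C(12,k) p^k (1−p)^(12−k) over k:
  k=8: C(12,8)·0.875^8·0.125^4 = 0.041525
  k=9: C(12,9)·0.875^9·0.125^3 = 0.129189
  k=10: C(12,10)·0.875^10·0.125^2 = 0.271297
Total = 0.442011

0.4420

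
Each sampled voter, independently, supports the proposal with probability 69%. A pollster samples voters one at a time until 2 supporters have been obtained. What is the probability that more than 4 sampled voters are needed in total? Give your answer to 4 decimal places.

Needing more than 4 sampled voters ⇔ fewer than 2 successes in the first 4. With X ~ Binomial(4, 0.69), P(Y > 4) = P(X ≤ 1).
  k=0: C(4,0)·0.69^0·0.31^4 = 0.009235
  k=1: C(4,1)·0.69^1·0.31^3 = 0.082223
P(X ≤ 1) = 0.091458

0.0915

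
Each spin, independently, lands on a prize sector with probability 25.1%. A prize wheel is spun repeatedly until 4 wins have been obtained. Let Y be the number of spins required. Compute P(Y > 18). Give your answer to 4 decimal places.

Needing more than 18 spins ⇔ fewer than 4 successes in the first 18. With X ~ Binomial(18, 0.251), P(Y > 18) = P(X ≤ 3).
  k=0: C(18,0)·0.251^0·0.749^18 = 0.005504
  k=1: C(18,1)·0.251^1·0.749^17 = 0.033200
  k=2: C(18,2)·0.251^2·0.749^16 = 0.094569
  k=3: C(18,3)·0.251^3·0.749^15 = 0.169020
P(X ≤ 3) = 0.302293

0.3023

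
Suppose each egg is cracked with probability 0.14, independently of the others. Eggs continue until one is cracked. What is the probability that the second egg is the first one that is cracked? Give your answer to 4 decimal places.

Geometric (trials to first success), p = 0.14.
P(Y = 2) = (1−p)^1 · p = 0.86 · 0.14 = 0.120400

0.1204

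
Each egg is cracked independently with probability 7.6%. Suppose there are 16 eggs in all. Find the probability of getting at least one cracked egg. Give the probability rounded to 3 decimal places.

P(at least one) = 1 − P(none) = 1 − (1 − 0.076)^16
= 1 − 0.28233 = 0.71767

0.718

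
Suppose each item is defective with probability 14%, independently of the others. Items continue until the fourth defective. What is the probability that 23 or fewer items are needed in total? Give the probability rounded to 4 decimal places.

Finishing within 23 items ⇔ at least 4 successes in the first 23. With X ~ Binomial(23, 0.14), P(Y ≤ 23) = 1 − P(X ≤ 3).
  k=0: C(23,0)·0.14^0·0.86^23 = 0.031150
  k=1: C(23,1)·0.14^1·0.86^22 = 0.116633
  k=2: C(23,2)·0.14^2·0.86^21 = 0.208855
  k=3: C(23,3)·0.14^3·0.86^20 = 0.237997
1 − 0.594635 = 0.405365

0.4054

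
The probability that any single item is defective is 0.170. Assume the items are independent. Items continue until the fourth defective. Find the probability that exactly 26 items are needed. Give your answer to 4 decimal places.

Y = trial on which the fourth success occurs; negative binomial, r=4, p=0.17.
P(Y=26) = C(25,3) · p^4 · (1−p)^22
= 2300 · 0.00083521 · 0.016585 = 0.031860

0.0319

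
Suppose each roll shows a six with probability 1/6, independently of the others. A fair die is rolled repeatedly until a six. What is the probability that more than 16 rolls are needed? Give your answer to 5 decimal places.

0.05409

Y = number of rolls to the first success; geometric, p = 0.166667.
P(Y > 16) = P(first 16 all fail) = (1−p)^16 = 0.0540879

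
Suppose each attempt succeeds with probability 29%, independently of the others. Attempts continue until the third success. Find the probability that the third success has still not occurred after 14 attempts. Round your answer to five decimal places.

Needing more than 14 attempts ⇔ fewer than 3 successes in the first 14. With X ~ Binomial(14, 0.29), P(Y > 14) = P(X ≤ 2).
  k=0: C(14,0)·0.29^0·0.71^14 = 0.0082721
  k=1: C(14,1)·0.29^1·0.71^13 = 0.0473026
  k=2: C(14,2)·0.29^2·0.71^12 = 0.1255849
P(X ≤ 2) = 0.1811596

0.18116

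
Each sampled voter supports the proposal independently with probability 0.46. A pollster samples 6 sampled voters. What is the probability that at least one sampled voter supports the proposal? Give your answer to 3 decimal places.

P(at least one) = 1 − P(none) = 1 − (1 − 0.46)^6
= 1 − 0.02479 = 0.97521

0.975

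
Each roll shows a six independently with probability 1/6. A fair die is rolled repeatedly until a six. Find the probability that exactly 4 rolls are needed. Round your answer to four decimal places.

0.0965

Geometric (trials to first success), p = 0.166667.
P(Y = 4) = (1−p)^3 · p = 0.5787 · 0.166667 = 0.096451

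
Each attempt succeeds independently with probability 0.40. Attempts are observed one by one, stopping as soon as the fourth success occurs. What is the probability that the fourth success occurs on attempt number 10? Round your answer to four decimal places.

Y = trial on which the fourth success occurs; negative binomial, r=4, p=0.40.
P(Y=10) = C(9,3) · p^4 · (1−p)^6
= 84 · 0.0256 · 0.046656 = 0.100329

0.1003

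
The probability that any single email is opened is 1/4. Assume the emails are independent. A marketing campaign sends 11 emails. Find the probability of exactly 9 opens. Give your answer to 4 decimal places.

0.0001

X ~ Binomial(n=11, p=0.25).
P(X=9) = C(11,9) · p^9 · (1−p)^2
= 55 · 3.8147e-06 · 0.5625 = 0.000118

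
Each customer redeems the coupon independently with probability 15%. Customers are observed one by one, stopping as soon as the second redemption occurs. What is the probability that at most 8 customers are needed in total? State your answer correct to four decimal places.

Finishing within 8 customers ⇔ at least 2 successes in the first 8. With X ~ Binomial(8, 0.15), P(Y ≤ 8) = 1 − P(X ≤ 1).
  k=0: C(8,0)·0.15^0·0.85^8 = 0.272491
  k=1: C(8,1)·0.15^1·0.85^7 = 0.384693
1 − 0.657183 = 0.342817

0.3428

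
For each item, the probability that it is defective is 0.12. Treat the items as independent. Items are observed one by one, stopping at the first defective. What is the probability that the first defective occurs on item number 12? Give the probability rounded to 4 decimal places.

0.0294

Geometric (trials to first success), p = 0.12.
P(Y = 12) = (1−p)^11 · p = 0.24508 · 0.12 = 0.029410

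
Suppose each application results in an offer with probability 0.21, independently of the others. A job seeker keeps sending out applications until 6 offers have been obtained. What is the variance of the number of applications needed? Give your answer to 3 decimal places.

107.483

Y = total applications until the sixth success; negative binomial with r=6, p=0.21.
Var(Y) = r(1−p)/p² = 6·0.79 / 0.21² = 107.48299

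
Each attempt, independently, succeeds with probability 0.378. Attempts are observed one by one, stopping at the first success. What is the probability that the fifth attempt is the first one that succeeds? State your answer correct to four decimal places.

0.0566

Geometric (trials to first success), p = 0.378.
P(Y = 5) = (1−p)^4 · p = 0.14968 · 0.378 = 0.056579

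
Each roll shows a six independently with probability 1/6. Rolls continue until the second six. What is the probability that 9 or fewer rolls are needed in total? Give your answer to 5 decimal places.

0.45734

Finishing within 9 rolls ⇔ at least 2 successes in the first 9. With X ~ Binomial(9, 0.166667), P(Y ≤ 9) = 1 − P(X ≤ 1).
  k=0: C(9,0)·0.166667^0·0.833333^9 = 0.1938067
  k=1: C(9,1)·0.166667^1·0.833333^8 = 0.3488521
1 − 0.5426588 = 0.4573412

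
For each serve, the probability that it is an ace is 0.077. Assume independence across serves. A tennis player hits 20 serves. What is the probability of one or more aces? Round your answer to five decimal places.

0.79861

P(at least one) = 1 − P(none) = 1 − (1 − 0.077)^20
= 1 − 0.2013882 = 0.7986118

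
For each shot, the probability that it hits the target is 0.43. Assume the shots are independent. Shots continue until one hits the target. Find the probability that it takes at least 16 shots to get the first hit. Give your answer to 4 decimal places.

0.0002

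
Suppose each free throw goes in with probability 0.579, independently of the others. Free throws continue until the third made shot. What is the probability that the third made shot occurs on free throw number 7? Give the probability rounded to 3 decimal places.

0.091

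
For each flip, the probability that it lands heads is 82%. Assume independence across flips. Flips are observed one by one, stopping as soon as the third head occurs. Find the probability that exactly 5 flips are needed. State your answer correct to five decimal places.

0.10719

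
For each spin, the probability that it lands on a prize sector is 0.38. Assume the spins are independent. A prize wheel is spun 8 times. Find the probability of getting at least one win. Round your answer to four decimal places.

0.9782

P(at least one) = 1 − P(none) = 1 − (1 − 0.38)^8
= 1 − 0.021834 = 0.978166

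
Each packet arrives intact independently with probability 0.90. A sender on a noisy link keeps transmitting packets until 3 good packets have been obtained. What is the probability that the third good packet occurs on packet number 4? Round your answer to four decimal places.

Y = trial on which the third success occurs; negative binomial, r=3, p=0.90.
P(Y=4) = C(3,2) · p^3 · (1−p)^1
= 3 · 0.729 · 0.1 = 0.218700

0.2187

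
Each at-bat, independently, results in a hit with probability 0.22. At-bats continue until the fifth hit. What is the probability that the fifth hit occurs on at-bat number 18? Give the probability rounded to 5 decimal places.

Y = trial on which the fifth success occurs; negative binomial, r=5, p=0.22.
P(Y=18) = C(17,4) · p^5 · (1−p)^13
= 2380 · 0.00051536 · 0.039558 = 0.0485199

0.04852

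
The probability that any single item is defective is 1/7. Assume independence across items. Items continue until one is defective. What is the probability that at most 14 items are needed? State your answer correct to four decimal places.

0.8845

Y = number of items to the first success; geometric, p = 0.142857.
P(Y ≤ 14) = 1 − (1−p)^14 = 1 − 0.115543 = 0.884457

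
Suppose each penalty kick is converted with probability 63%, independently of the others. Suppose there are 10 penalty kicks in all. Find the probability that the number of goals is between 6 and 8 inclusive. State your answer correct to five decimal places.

X ~ Binomial(10, 0.63); P(6 ≤ X ≤ 8) = Σ C(10,k) p^k (1−p)^(10−k) over k:
  k=6: C(10,6)·0.63^6·0.37^4 = 0.2460761
  k=7: C(10,7)·0.63^7·0.37^3 = 0.2394254
  k=8: C(10,8)·0.63^8·0.37^2 = 0.1528764
Total = 0.6383779

0.63838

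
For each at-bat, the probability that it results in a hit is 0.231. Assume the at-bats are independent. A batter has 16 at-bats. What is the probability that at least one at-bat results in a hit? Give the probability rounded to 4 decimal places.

0.9850

P(at least one) = 1 − P(none) = 1 − (1 − 0.231)^16
= 1 − 0.014956 = 0.985044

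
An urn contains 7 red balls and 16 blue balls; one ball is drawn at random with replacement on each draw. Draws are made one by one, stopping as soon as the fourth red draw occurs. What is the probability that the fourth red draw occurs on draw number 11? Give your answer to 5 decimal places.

0.08117

Y = trial on which the fourth success occurs; negative binomial, r=4, p=0.304348.
P(Y=11) = C(10,3) · p^4 · (1−p)^7
= 120 · 0.0085799 · 0.07884 = 0.0811722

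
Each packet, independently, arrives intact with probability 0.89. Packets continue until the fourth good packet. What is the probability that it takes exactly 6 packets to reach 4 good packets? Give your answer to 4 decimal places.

0.0759

Y = trial on which the fourth success occurs; negative binomial, r=4, p=0.89.
P(Y=6) = C(5,3) · p^4 · (1−p)^2
= 10 · 0.62742 · 0.0121 = 0.075918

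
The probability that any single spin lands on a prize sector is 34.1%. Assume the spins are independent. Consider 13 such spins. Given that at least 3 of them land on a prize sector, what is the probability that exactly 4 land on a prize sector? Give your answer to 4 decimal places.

0.2594

X ~ Binomial(13, 0.341). Want P(X=4 | X≥3) = P(X=4) / P(X≥3).
P(X=4) = C(13,4)·0.341^4·0.659^9 = 0.226617
P(X≥3) = 1 − 0.004421 − 0.029739 − 0.092330 = 0.873510
Ratio = 0.226617 / 0.873510 = 0.259432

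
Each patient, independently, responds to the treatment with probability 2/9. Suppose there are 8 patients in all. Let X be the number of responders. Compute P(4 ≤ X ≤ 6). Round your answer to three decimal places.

X ~ Binomial(8, 0.222222); P(4 ≤ X ≤ 6) = Σ C(8,k) p^k (1−p)^(8−k) over k:
  k=4: C(8,4)·0.222222^4·0.777778^4 = 0.06247
  k=5: C(8,5)·0.222222^5·0.777778^3 = 0.01428
  k=6: C(8,6)·0.222222^6·0.777778^2 = 0.00204
Total = 0.07879

0.079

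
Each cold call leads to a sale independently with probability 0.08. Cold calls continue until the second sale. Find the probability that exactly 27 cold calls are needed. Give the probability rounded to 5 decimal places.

0.02069

Y = trial on which the second success occurs; negative binomial, r=2, p=0.08.
P(Y=27) = C(26,1) · p^2 · (1−p)^25
= 26 · 0.0064 · 0.12436 = 0.0206942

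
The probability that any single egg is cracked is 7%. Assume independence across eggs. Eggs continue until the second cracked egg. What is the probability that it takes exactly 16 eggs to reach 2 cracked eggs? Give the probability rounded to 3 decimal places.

Y = trial on which the second success occurs; negative binomial, r=2, p=0.07.
P(Y=16) = C(15,1) · p^2 · (1−p)^14
= 15 · 0.0049 · 0.36204 = 0.02661

0.027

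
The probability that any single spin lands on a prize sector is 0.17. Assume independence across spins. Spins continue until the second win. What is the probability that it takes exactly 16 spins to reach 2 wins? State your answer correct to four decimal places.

0.0319

Y = trial on which the second success occurs; negative binomial, r=2, p=0.17.
P(Y=16) = C(15,1) · p^2 · (1−p)^14
= 15 · 0.0289 · 0.073637 = 0.031921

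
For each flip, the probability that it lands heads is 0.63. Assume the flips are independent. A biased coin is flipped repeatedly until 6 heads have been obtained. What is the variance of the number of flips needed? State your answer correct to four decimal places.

5.5933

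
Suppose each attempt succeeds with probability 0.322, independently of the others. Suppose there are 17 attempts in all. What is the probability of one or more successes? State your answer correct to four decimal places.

0.9986

P(at least one) = 1 − P(none) = 1 − (1 − 0.322)^17
= 1 − 0.001352 = 0.998648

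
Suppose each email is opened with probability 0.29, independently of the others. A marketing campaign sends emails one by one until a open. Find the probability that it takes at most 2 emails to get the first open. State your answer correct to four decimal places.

0.4959

Y = number of emails to the first success; geometric, p = 0.29.
P(Y ≤ 2) = 1 − (1−p)^2 = 1 − 0.504100 = 0.495900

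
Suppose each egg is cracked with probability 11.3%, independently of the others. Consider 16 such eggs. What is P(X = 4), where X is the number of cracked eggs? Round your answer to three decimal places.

X ~ Binomial(n=16, p=0.113).
P(X=4) = C(16,4) · p^4 · (1−p)^12
= 1820 · 0.00016305 · 0.23718 = 0.07038

0.070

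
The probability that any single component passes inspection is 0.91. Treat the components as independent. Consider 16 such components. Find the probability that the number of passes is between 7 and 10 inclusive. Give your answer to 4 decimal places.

0.0019

X ~ Binomial(16, 0.91); P(7 ≤ X ≤ 10) = Σ C(16,k) p^k (1−p)^(16−k) over k:
  k=7: C(16,7)·0.91^7·0.09^9 = 0.000002
  k=8: C(16,8)·0.91^8·0.09^8 = 0.000026
  k=9: C(16,9)·0.91^9·0.09^7 = 0.000234
  k=10: C(16,10)·0.91^10·0.09^6 = 0.001657
Total = 0.001920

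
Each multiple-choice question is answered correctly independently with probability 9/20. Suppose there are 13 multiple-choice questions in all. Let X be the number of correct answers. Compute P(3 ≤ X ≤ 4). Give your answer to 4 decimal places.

0.2010

X ~ Binomial(13, 0.45); P(3 ≤ X ≤ 4) = Σ C(13,k) p^k (1−p)^(13−k) over k:
  k=3: C(13,3)·0.45^3·0.55^10 = 0.066013
  k=4: C(13,4)·0.45^4·0.55^9 = 0.135027
Total = 0.201040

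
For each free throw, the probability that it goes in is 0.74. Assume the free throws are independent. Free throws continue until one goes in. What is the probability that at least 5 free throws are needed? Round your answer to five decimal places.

Y = number of free throws to the first success; geometric, p = 0.74.
P(Y > 4) = P(first 4 all fail) = (1−p)^4 = 0.0045698

0.00457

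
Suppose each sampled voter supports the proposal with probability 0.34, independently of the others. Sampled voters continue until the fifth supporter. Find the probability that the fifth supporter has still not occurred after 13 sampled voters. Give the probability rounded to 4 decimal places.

0.5314

Needing more than 13 sampled voters ⇔ fewer than 5 successes in the first 13. With X ~ Binomial(13, 0.34), P(Y > 13) = P(X ≤ 4).
  k=0: C(13,0)·0.34^0·0.66^13 = 0.004509
  k=1: C(13,1)·0.34^1·0.66^12 = 0.030196
  k=2: C(13,2)·0.34^2·0.66^11 = 0.093333
  k=3: C(13,3)·0.34^3·0.66^10 = 0.176296
  k=4: C(13,4)·0.34^4·0.66^9 = 0.227048
P(X ≤ 4) = 0.531382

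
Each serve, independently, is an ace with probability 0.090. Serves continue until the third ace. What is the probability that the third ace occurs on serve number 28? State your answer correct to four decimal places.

0.0242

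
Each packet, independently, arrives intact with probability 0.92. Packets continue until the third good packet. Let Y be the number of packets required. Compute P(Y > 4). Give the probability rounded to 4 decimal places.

0.0344

Needing more than 4 packets ⇔ fewer than 3 successes in the first 4. With X ~ Binomial(4, 0.92), P(Y > 4) = P(X ≤ 2).
  k=0: C(4,0)·0.92^0·0.08^4 = 0.000041
  k=1: C(4,1)·0.92^1·0.08^3 = 0.001884
  k=2: C(4,2)·0.92^2·0.08^2 = 0.032502
P(X ≤ 2) = 0.034427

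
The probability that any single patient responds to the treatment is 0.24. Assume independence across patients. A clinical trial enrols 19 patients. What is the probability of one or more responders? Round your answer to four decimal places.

P(at least one) = 1 − P(none) = 1 − (1 − 0.24)^19
= 1 − 0.005438 = 0.994562

0.9946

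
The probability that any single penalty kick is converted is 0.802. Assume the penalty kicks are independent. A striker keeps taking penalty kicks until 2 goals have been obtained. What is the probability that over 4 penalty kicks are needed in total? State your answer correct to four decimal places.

0.0264

Needing more than 4 penalty kicks ⇔ fewer than 2 successes in the first 4. With X ~ Binomial(4, 0.802), P(Y > 4) = P(X ≤ 1).
  k=0: C(4,0)·0.802^0·0.198^4 = 0.001537
  k=1: C(4,1)·0.802^1·0.198^3 = 0.024902
P(X ≤ 1) = 0.026439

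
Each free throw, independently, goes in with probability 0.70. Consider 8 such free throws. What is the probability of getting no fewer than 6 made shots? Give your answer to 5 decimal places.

0.55177

X ~ Binomial(8, 0.70); P(X ≥ 6) = Σ C(8,k) p^k (1−p)^(8−k) over k:
  k=6: C(8,6)·0.70^6·0.30^2 = 0.2964755
  k=7: C(8,7)·0.70^7·0.30^1 = 0.1976503
  k=8: C(8,8)·0.70^8·0.30^0 = 0.0576480
Total = 0.5517738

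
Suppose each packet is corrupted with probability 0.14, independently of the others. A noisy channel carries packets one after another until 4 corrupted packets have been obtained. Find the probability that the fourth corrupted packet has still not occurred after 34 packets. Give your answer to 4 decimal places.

0.2799

Needing more than 34 packets ⇔ fewer than 4 successes in the first 34. With X ~ Binomial(34, 0.14), P(Y > 34) = P(X ≤ 3).
  k=0: C(34,0)·0.14^0·0.86^34 = 0.005929
  k=1: C(34,1)·0.14^1·0.86^33 = 0.032814
  k=2: C(34,2)·0.14^2·0.86^32 = 0.088139
  k=3: C(34,3)·0.14^3·0.86^31 = 0.153048
P(X ≤ 3) = 0.279930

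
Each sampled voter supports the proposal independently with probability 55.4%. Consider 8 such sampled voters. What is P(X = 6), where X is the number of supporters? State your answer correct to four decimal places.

0.1610

X ~ Binomial(n=8, p=0.554).
P(X=6) = C(8,6) · p^6 · (1−p)^2
= 28 · 0.028911 · 0.19892 = 0.161022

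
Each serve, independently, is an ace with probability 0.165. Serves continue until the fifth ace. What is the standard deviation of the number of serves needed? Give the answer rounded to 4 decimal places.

12.3835

Y = total serves until the fifth success; negative binomial with r=5, p=0.165.
SD(Y) = √[r(1−p)/p²] = √(153.351699) = 12.383525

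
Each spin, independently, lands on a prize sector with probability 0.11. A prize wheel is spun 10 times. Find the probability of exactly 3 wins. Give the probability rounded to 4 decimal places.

0.0706

X ~ Binomial(n=10, p=0.11).
P(X=3) = C(10,3) · p^3 · (1−p)^7
= 120 · 0.001331 · 0.44231 = 0.070646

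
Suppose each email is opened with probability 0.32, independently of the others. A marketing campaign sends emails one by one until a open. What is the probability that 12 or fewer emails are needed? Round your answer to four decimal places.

Y = number of emails to the first success; geometric, p = 0.32.
P(Y ≤ 12) = 1 − (1−p)^12 = 1 − 0.009775 = 0.990225

0.9902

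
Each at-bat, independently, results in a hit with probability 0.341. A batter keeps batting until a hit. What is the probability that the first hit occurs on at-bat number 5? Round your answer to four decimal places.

Geometric (trials to first success), p = 0.341.
P(Y = 5) = (1−p)^4 · p = 0.1886 · 0.341 = 0.064313

0.0643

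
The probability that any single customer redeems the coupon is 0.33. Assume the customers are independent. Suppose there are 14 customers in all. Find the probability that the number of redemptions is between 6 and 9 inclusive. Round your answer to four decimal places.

0.2969

X ~ Binomial(14, 0.33); P(6 ≤ X ≤ 9) = Σ C(14,k) p^k (1−p)^(14−k) over k:
  k=6: C(14,6)·0.33^6·0.67^8 = 0.157484
  k=7: C(14,7)·0.33^7·0.67^7 = 0.088648
  k=8: C(14,8)·0.33^8·0.67^6 = 0.038205
  k=9: C(14,9)·0.33^9·0.67^5 = 0.012545
Total = 0.296882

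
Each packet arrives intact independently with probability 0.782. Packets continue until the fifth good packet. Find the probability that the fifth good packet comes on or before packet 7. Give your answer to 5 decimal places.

0.81966

Finishing within 7 packets ⇔ at least 5 successes in the first 7. With X ~ Binomial(7, 0.782), P(Y ≤ 7) = 1 − P(X ≤ 4).
  k=0: C(7,0)·0.782^0·0.218^7 = 0.0000234
  k=1: C(7,1)·0.782^1·0.218^6 = 0.0005875
  k=2: C(7,2)·0.782^2·0.218^5 = 0.0063229
  k=3: C(7,3)·0.782^3·0.218^4 = 0.0378020
  k=4: C(7,4)·0.782^4·0.218^3 = 0.1356015
1 − 0.1803373 = 0.8196627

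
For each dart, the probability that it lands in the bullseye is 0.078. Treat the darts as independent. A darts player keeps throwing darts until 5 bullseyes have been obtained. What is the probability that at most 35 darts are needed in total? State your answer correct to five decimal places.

0.13360

Finishing within 35 darts ⇔ at least 5 successes in the first 35. With X ~ Binomial(35, 0.078), P(Y ≤ 35) = 1 − P(X ≤ 4).
  k=0: C(35,0)·0.078^0·0.922^35 = 0.0582884
  k=1: C(35,1)·0.078^1·0.922^34 = 0.1725893
  k=2: C(35,2)·0.078^2·0.922^33 = 0.2482142
  k=3: C(35,3)·0.078^3·0.922^32 = 0.2309846
  k=4: C(35,4)·0.078^4·0.922^31 = 0.1563279
1 − 0.8664044 = 0.1335956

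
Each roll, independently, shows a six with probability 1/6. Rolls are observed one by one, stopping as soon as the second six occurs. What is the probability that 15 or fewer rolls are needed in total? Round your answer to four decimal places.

Finishing within 15 rolls ⇔ at least 2 successes in the first 15. With X ~ Binomial(15, 0.166667), P(Y ≤ 15) = 1 − P(X ≤ 1).
  k=0: C(15,0)·0.166667^0·0.833333^15 = 0.064905
  k=1: C(15,1)·0.166667^1·0.833333^14 = 0.194716
1 − 0.259622 = 0.740378

0.7404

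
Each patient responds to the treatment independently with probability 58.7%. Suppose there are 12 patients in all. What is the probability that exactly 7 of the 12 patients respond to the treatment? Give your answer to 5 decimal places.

0.22853

X ~ Binomial(n=12, p=0.587).
P(X=7) = C(12,7) · p^7 · (1−p)^5
= 792 · 0.024014 · 0.012016 = 0.2285294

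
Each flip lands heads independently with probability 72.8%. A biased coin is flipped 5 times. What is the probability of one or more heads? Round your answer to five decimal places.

P(at least one) = 1 − P(none) = 1 − (1 − 0.728)^5
= 1 − 0.0014888 = 0.9985112

0.99851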